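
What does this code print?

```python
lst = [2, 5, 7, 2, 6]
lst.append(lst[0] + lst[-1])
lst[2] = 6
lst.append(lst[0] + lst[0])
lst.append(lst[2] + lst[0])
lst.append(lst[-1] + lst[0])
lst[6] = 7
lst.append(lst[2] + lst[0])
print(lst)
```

[2, 5, 6, 2, 6, 8, 7, 8, 10, 8]

append lst[0]+lst[-1] = 2+6 = 8 → [2, 5, 7, 2, 6, 8]
lst[2] = 6 → [2, 5, 6, 2, 6, 8]
append lst[0]+lst[0] = 2+2 = 4 → [2, 5, 6, 2, 6, 8, 4]
append lst[2]+lst[0] = 6+2 = 8 → [2, 5, 6, 2, 6, 8, 4, 8]
append lst[-1]+lst[0] = 8+2 = 10 → [2, 5, 6, 2, 6, 8, 4, 8, 10]
lst[6] = 7 → [2, 5, 6, 2, 6, 8, 7, 8, 10]
append lst[2]+lst[0] = 6+2 = 8 → [2, 5, 6, 2, 6, 8, 7, 8, 10, 8]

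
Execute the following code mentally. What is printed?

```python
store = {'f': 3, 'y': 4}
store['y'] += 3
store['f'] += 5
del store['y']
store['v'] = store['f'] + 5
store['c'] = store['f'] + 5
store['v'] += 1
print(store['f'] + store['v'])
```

22

store['y'] = 4+3 = 7 → {'f': 3, 'y': 7}
store['f'] = 3+5 = 8 → {'f': 8, 'y': 7}
del 'y' → {'f': 8}
store['v'] = store['f']+5 = 13 → {'f': 8, 'v': 13}
store['c'] = store['f']+5 = 13 → {'f': 8, 'v': 13, 'c': 13}
store['v'] = 13+1 = 14 → {'f': 8, 'v': 14, 'c': 13}
store['f']+store['v'] = 8+14 = 22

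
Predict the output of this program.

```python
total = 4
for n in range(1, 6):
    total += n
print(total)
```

19

n=1: total = 4+1 = 5
n=2: total = 5+2 = 7
n=3: total = 7+3 = 10
n=4: total = 10+4 = 14
n=5: total = 14+5 = 19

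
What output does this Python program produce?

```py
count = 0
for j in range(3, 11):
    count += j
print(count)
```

j=3: count = 0+3 = 3
j=4: count = 3+4 = 7
j=5: count = 7+5 = 12
j=6: count = 12+6 = 18
j=7: count = 18+7 = 25
j=8: count = 25+8 = 33
j=9: count = 33+9 = 42
j=10: count = 42+10 = 52

52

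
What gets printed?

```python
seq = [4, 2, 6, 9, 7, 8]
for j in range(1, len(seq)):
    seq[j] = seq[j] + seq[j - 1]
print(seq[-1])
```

36

j=1: seq[1] = 2+4 = 6 → [4, 6, 6, 9, 7, 8]
j=2: seq[2] = 6+6 = 12 → [4, 6, 12, 9, 7, 8]
j=3: seq[3] = 9+12 = 21 → [4, 6, 12, 21, 7, 8]
j=4: seq[4] = 7+21 = 28 → [4, 6, 12, 21, 28, 8]
j=5: seq[5] = 8+28 = 36 → [4, 6, 12, 21, 28, 36]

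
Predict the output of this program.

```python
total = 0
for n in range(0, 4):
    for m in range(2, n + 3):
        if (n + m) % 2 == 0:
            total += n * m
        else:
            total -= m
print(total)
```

28

n=0,m=2: even sum, total = 0+0 = 0
n=1,m=2: odd sum, total = 0-2 = -2
n=1,m=3: even sum, total = (-2)+3 = 1
n=2,m=2: even sum, total = 1+4 = 5
n=2,m=3: odd sum, total = 5-3 = 2
n=2,m=4: even sum, total = 2+8 = 10
n=3,m=2: odd sum, total = 10-2 = 8
n=3,m=3: even sum, total = 8+9 = 17
n=3,m=4: odd sum, total = 17-4 = 13
n=3,m=5: even sum, total = 13+15 = 28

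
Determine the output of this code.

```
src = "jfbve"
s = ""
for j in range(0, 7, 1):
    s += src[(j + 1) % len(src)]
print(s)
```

j=0: add src[1]='f' → 'f'
j=1: add src[2]='b' → 'fb'
j=2: add src[3]='v' → 'fbv'
j=3: add src[4]='e' → 'fbve'
j=4: add src[0]='j' → 'fbvej'
j=5: add src[1]='f' → 'fbvejf'
j=6: add src[2]='b' → 'fbvejfb'

fbvejfb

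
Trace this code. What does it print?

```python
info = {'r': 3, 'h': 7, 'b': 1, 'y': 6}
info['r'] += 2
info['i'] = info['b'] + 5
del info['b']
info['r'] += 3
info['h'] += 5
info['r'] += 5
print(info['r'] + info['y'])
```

info['r'] = 3+2 = 5 → {'r': 5, 'h': 7, 'b': 1, 'y': 6}
info['i'] = info['b']+5 = 6 → {'r': 5, 'h': 7, 'b': 1, 'y': 6, 'i': 6}
del 'b' → {'r': 5, 'h': 7, 'y': 6, 'i': 6}
info['r'] = 5+3 = 8 → {'r': 8, 'h': 7, 'y': 6, 'i': 6}
info['h'] = 7+5 = 12 → {'r': 8, 'h': 12, 'y': 6, 'i': 6}
info['r'] = 8+5 = 13 → {'r': 13, 'h': 12, 'y': 6, 'i': 6}
info['r']+info['y'] = 13+6 = 19

19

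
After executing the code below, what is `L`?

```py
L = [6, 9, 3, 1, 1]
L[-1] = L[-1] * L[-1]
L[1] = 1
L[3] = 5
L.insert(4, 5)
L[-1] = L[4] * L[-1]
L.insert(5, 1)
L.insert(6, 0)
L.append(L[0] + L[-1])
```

L[-1] = L[-1]*L[-1] = 1*1 = 1 → [6, 9, 3, 1, 1]
L[1] = 1 → [6, 1, 3, 1, 1]
L[3] = 5 → [6, 1, 3, 5, 1]
insert 5 at 4 → [6, 1, 3, 5, 5, 1]
L[-1] = L[4]*L[-1] = 5*1 = 5 → [6, 1, 3, 5, 5, 5]
insert 1 at 5 → [6, 1, 3, 5, 5, 1, 5]
insert 0 at 6 → [6, 1, 3, 5, 5, 1, 0, 5]
append L[0]+L[-1] = 6+5 = 11 → [6, 1, 3, 5, 5, 1, 0, 5, 11]

[6, 1, 3, 5, 5, 1, 0, 5, 11]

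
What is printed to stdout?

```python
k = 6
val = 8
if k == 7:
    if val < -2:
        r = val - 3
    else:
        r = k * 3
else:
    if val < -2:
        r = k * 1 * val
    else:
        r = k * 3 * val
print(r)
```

144

k=6, val=8
k == 7 is False; val < -2 is False
→ r = k * 3 * val = 144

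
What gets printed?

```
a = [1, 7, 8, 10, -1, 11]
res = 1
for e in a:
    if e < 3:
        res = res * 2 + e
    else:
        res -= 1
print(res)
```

-2

e=1: <3, res = 1*2+1 = 3
e=7: not <3, res = 3-1 = 2
e=8: not <3, res = 2-1 = 1
e=10: not <3, res = 1-1 = 0
e=-1: <3, res = 0*2+(-1) = -1
e=11: not <3, res = (-1)-1 = -2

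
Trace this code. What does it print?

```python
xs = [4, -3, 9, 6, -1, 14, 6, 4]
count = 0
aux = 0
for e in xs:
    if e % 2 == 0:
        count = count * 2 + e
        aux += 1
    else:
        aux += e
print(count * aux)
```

e=4: even, count = 0*2+4 = 4; aux=1
e=-3: not even; aux=-2
e=9: not even; aux=7
e=6: even, count = 4*2+6 = 14; aux=8
e=-1: not even; aux=7
e=14: even, count = 14*2+14 = 42; aux=8
e=6: even, count = 42*2+6 = 90; aux=9
e=4: even, count = 90*2+4 = 184; aux=10
count*aux = 184*10 = 1840

1840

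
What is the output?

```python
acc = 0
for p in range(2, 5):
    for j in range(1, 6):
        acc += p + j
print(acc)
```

90

p=2,j=1: acc = 0+3 = 3
p=2,j=2: acc = 3+4 = 7
p=2,j=3: acc = 7+5 = 12
p=2,j=4: acc = 12+6 = 18
p=2,j=5: acc = 18+7 = 25
p=3,j=1: acc = 25+4 = 29
p=3,j=2: acc = 29+5 = 34
p=3,j=3: acc = 34+6 = 40
p=3,j=4: acc = 40+7 = 47
p=3,j=5: acc = 47+8 = 55
p=4,j=1: acc = 55+5 = 60
p=4,j=2: acc = 60+6 = 66
p=4,j=3: acc = 66+7 = 73
p=4,j=4: acc = 73+8 = 81
p=4,j=5: acc = 81+9 = 90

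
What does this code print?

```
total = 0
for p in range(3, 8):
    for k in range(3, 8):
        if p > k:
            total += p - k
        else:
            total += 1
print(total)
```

p=3,k=3: not 3>3, total = 0+1 = 1
p=3,k=4: not 3>4, total = 1+1 = 2
p=3,k=5: not 3>5, total = 2+1 = 3
p=3,k=6: not 3>6, total = 3+1 = 4
p=3,k=7: not 3>7, total = 4+1 = 5
p=4,k=3: 4>3, total = 5+1 = 6
p=4,k=4: not 4>4, total = 6+1 = 7
p=4,k=5: not 4>5, total = 7+1 = 8
p=4,k=6: not 4>6, total = 8+1 = 9
p=4,k=7: not 4>7, total = 9+1 = 10
p=5,k=3: 5>3, total = 10+2 = 12
p=5,k=4: 5>4, total = 12+1 = 13
p=5,k=5: not 5>5, total = 13+1 = 14
p=5,k=6: not 5>6, total = 14+1 = 15
p=5,k=7: not 5>7, total = 15+1 = 16
p=6,k=3: 6>3, total = 16+3 = 19
p=6,k=4: 6>4, total = 19+2 = 21
p=6,k=5: 6>5, total = 21+1 = 22
p=6,k=6: not 6>6, total = 22+1 = 23
p=6,k=7: not 6>7, total = 23+1 = 24
p=7,k=3: 7>3, total = 24+4 = 28
p=7,k=4: 7>4, total = 28+3 = 31
p=7,k=5: 7>5, total = 31+2 = 33
p=7,k=6: 7>6, total = 33+1 = 34
p=7,k=7: not 7>7, total = 34+1 = 35

35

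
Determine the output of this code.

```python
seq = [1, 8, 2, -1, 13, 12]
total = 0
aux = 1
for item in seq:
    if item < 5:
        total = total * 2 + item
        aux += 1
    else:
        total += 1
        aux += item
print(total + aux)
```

item=1: <5, total = 0*2+1 = 1; aux=2
item=8: not <5, total = 1+1 = 2; aux=10
item=2: <5, total = 2*2+2 = 6; aux=11
item=-1: <5, total = 6*2+(-1) = 11; aux=12
item=13: not <5, total = 11+1 = 12; aux=25
item=12: not <5, total = 12+1 = 13; aux=37
total+aux = 13+37 = 50

50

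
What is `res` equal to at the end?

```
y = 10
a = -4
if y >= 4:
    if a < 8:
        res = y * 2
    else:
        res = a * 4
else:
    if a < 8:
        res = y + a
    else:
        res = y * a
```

y=10, a=-4
y >= 4 is True; a < 8 is True
→ res = y * 2 = 20

20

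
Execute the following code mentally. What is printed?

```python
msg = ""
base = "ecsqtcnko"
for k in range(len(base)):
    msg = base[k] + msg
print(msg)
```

k=0: prepend 'e' → 'e'
k=1: prepend 'c' → 'ce'
k=2: prepend 's' → 'sce'
k=3: prepend 'q' → 'qsce'
k=4: prepend 't' → 'tqsce'
k=5: prepend 'c' → 'ctqsce'
k=6: prepend 'n' → 'nctqsce'
k=7: prepend 'k' → 'knctqsce'
k=8: prepend 'o' → 'oknctqsce'

oknctqsce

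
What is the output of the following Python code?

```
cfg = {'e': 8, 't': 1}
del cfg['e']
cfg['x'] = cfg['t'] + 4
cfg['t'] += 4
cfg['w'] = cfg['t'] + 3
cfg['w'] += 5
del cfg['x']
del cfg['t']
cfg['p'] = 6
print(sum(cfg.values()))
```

del 'e' → {'t': 1}
cfg['x'] = cfg['t']+4 = 5 → {'t': 1, 'x': 5}
cfg['t'] = 1+4 = 5 → {'t': 5, 'x': 5}
cfg['w'] = cfg['t']+3 = 8 → {'t': 5, 'x': 5, 'w': 8}
cfg['w'] = 8+5 = 13 → {'t': 5, 'x': 5, 'w': 13}
del 'x' → {'t': 5, 'w': 13}
del 't' → {'w': 13}
cfg['p'] = 6 → {'w': 13, 'p': 6}
sum of values = 19

19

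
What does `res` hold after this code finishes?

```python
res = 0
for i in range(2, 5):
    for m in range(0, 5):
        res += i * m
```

90

i=2,m=0: res = 0+0 = 0
i=2,m=1: res = 0+2 = 2
i=2,m=2: res = 2+4 = 6
i=2,m=3: res = 6+6 = 12
i=2,m=4: res = 12+8 = 20
i=3,m=0: res = 20+0 = 20
i=3,m=1: res = 20+3 = 23
i=3,m=2: res = 23+6 = 29
i=3,m=3: res = 29+9 = 38
i=3,m=4: res = 38+12 = 50
i=4,m=0: res = 50+0 = 50
i=4,m=1: res = 50+4 = 54
i=4,m=2: res = 54+8 = 62
i=4,m=3: res = 62+12 = 74
i=4,m=4: res = 74+16 = 90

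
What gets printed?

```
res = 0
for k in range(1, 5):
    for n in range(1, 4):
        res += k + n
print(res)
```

k=1,n=1: res = 0+2 = 2
k=1,n=2: res = 2+3 = 5
k=1,n=3: res = 5+4 = 9
k=2,n=1: res = 9+3 = 12
k=2,n=2: res = 12+4 = 16
k=2,n=3: res = 16+5 = 21
k=3,n=1: res = 21+4 = 25
k=3,n=2: res = 25+5 = 30
k=3,n=3: res = 30+6 = 36
k=4,n=1: res = 36+5 = 41
k=4,n=2: res = 41+6 = 47
k=4,n=3: res = 47+7 = 54

54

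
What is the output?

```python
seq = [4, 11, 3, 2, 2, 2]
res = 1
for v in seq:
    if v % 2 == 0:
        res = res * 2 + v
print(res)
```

v=4: even, res = 1*2+4 = 6
v=11: not even
v=3: not even
v=2: even, res = 6*2+2 = 14
v=2: even, res = 14*2+2 = 30
v=2: even, res = 30*2+2 = 62

62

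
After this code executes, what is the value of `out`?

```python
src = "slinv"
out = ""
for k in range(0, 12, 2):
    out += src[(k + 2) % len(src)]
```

k=0: add src[2]='i' → 'i'
k=2: add src[4]='v' → 'iv'
k=4: add src[1]='l' → 'ivl'
k=6: add src[3]='n' → 'ivln'
k=8: add src[0]='s' → 'ivlns'
k=10: add src[2]='i' → 'ivlnsi'

'ivlnsi'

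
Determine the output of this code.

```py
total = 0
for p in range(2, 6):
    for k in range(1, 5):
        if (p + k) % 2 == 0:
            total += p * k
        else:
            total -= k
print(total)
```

48

p=2,k=1: odd sum, total = 0-1 = -1
p=2,k=2: even sum, total = (-1)+4 = 3
p=2,k=3: odd sum, total = 3-3 = 0
p=2,k=4: even sum, total = 0+8 = 8
p=3,k=1: even sum, total = 8+3 = 11
p=3,k=2: odd sum, total = 11-2 = 9
p=3,k=3: even sum, total = 9+9 = 18
p=3,k=4: odd sum, total = 18-4 = 14
p=4,k=1: odd sum, total = 14-1 = 13
p=4,k=2: even sum, total = 13+8 = 21
p=4,k=3: odd sum, total = 21-3 = 18
p=4,k=4: even sum, total = 18+16 = 34
p=5,k=1: even sum, total = 34+5 = 39
p=5,k=2: odd sum, total = 39-2 = 37
p=5,k=3: even sum, total = 37+15 = 52
p=5,k=4: odd sum, total = 52-4 = 48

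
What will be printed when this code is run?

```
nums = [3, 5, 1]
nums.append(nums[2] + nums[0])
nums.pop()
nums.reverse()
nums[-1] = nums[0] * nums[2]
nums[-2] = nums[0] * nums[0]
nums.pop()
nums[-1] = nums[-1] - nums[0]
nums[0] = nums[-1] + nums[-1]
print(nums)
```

append nums[2]+nums[0] = 1+3 = 4 → [3, 5, 1, 4]
pop() removes 4 → [3, 5, 1]
reverse → [1, 5, 3]
nums[-1] = nums[0]*nums[2] = 1*3 = 3 → [1, 5, 3]
nums[-2] = nums[0]*nums[0] = 1*1 = 1 → [1, 1, 3]
pop() removes 3 → [1, 1]
nums[-1] = nums[-1]-nums[0] = 1-1 = 0 → [1, 0]
nums[0] = nums[-1]+nums[-1] = 0+0 = 0 → [0, 0]

[0, 0]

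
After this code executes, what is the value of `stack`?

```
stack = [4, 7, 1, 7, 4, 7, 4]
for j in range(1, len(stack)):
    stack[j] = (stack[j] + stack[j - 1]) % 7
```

j=1: stack[1] = (7+4)%7 = 4 → [4, 4, 1, 7, 4, 7, 4]
j=2: stack[2] = (1+4)%7 = 5 → [4, 4, 5, 7, 4, 7, 4]
j=3: stack[3] = (7+5)%7 = 5 → [4, 4, 5, 5, 4, 7, 4]
j=4: stack[4] = (4+5)%7 = 2 → [4, 4, 5, 5, 2, 7, 4]
j=5: stack[5] = (7+2)%7 = 2 → [4, 4, 5, 5, 2, 2, 4]
j=6: stack[6] = (4+2)%7 = 6 → [4, 4, 5, 5, 2, 2, 6]

[4, 4, 5, 5, 2, 2, 6]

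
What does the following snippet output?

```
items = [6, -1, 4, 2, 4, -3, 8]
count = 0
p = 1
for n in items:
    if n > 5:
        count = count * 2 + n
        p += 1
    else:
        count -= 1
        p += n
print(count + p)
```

n=6: >5, count = 0*2+6 = 6; p=2
n=-1: not >5, count = 6-1 = 5; p=1
n=4: not >5, count = 5-1 = 4; p=5
n=2: not >5, count = 4-1 = 3; p=7
n=4: not >5, count = 3-1 = 2; p=11
n=-3: not >5, count = 2-1 = 1; p=8
n=8: >5, count = 1*2+8 = 10; p=9
count+p = 10+9 = 19

19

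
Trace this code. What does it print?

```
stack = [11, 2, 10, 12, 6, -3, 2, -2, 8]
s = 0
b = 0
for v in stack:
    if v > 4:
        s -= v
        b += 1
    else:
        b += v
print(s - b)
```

-51

v=11: >4, s = 0-11 = -11; b=1
v=2: not >4; b=3
v=10: >4, s = (-11)-10 = -21; b=4
v=12: >4, s = (-21)-12 = -33; b=5
v=6: >4, s = (-33)-6 = -39; b=6
v=-3: not >4; b=3
v=2: not >4; b=5
v=-2: not >4; b=3
v=8: >4, s = (-39)-8 = -47; b=4
s-b = (-47)-4 = -51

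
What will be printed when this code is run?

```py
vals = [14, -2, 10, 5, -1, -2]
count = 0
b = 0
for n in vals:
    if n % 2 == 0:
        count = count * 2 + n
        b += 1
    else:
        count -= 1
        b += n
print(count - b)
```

110

n=14: even, count = 0*2+14 = 14; b=1
n=-2: even, count = 14*2+(-2) = 26; b=2
n=10: even, count = 26*2+10 = 62; b=3
n=5: not even, count = 62-1 = 61; b=8
n=-1: not even, count = 61-1 = 60; b=7
n=-2: even, count = 60*2+(-2) = 118; b=8
count-b = 118-8 = 110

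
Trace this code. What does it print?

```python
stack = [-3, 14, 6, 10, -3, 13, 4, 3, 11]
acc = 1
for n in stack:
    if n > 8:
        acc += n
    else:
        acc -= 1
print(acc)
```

44

n=-3: not >8, acc = 1-1 = 0
n=14: >8, acc = 0+14 = 14
n=6: not >8, acc = 14-1 = 13
n=10: >8, acc = 13+10 = 23
n=-3: not >8, acc = 23-1 = 22
n=13: >8, acc = 22+13 = 35
n=4: not >8, acc = 35-1 = 34
n=3: not >8, acc = 34-1 = 33
n=11: >8, acc = 33+11 = 44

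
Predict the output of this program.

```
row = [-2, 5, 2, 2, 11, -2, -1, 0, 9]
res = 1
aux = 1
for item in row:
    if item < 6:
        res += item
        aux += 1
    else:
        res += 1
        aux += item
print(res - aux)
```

item=-2: <6, res = 1+(-2) = -1; aux=2
item=5: <6, res = (-1)+5 = 4; aux=3
item=2: <6, res = 4+2 = 6; aux=4
item=2: <6, res = 6+2 = 8; aux=5
item=11: not <6, res = 8+1 = 9; aux=16
item=-2: <6, res = 9+(-2) = 7; aux=17
item=-1: <6, res = 7+(-1) = 6; aux=18
item=0: <6, res = 6+0 = 6; aux=19
item=9: not <6, res = 6+1 = 7; aux=28
res-aux = 7-28 = -21

-21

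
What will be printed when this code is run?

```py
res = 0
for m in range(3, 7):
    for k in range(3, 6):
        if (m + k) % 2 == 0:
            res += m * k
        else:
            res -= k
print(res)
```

m=3,k=3: even sum, res = 0+9 = 9
m=3,k=4: odd sum, res = 9-4 = 5
m=3,k=5: even sum, res = 5+15 = 20
m=4,k=3: odd sum, res = 20-3 = 17
m=4,k=4: even sum, res = 17+16 = 33
m=4,k=5: odd sum, res = 33-5 = 28
m=5,k=3: even sum, res = 28+15 = 43
m=5,k=4: odd sum, res = 43-4 = 39
m=5,k=5: even sum, res = 39+25 = 64
m=6,k=3: odd sum, res = 64-3 = 61
m=6,k=4: even sum, res = 61+24 = 85
m=6,k=5: odd sum, res = 85-5 = 80

80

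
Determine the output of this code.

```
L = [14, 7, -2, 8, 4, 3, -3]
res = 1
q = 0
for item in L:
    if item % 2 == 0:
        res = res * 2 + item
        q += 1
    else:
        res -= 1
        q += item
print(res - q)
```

119

item=14: even, res = 1*2+14 = 16; q=1
item=7: not even, res = 16-1 = 15; q=8
item=-2: even, res = 15*2+(-2) = 28; q=9
item=8: even, res = 28*2+8 = 64; q=10
item=4: even, res = 64*2+4 = 132; q=11
item=3: not even, res = 132-1 = 131; q=14
item=-3: not even, res = 131-1 = 130; q=11
res-q = 130-11 = 119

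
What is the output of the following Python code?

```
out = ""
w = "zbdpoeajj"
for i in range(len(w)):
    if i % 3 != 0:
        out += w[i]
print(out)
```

i=0: skip
i=1: add 'b' → 'b'
i=2: add 'd' → 'bd'
i=3: skip
i=4: add 'o' → 'bdo'
i=5: add 'e' → 'bdoe'
i=6: skip
i=7: add 'j' → 'bdoej'
i=8: add 'j' → 'bdoejj'

bdoejj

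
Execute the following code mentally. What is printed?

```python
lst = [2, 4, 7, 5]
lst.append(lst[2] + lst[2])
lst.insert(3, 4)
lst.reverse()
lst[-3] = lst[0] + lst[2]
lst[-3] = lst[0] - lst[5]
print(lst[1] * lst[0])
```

70

append lst[2]+lst[2] = 7+7 = 14 → [2, 4, 7, 5, 14]
insert 4 at 3 → [2, 4, 7, 4, 5, 14]
reverse → [14, 5, 4, 7, 4, 2]
lst[-3] = lst[0]+lst[2] = 14+4 = 18 → [14, 5, 4, 18, 4, 2]
lst[-3] = lst[0]-lst[5] = 14-2 = 12 → [14, 5, 4, 12, 4, 2]
lst[1]*lst[0] = 5*14 = 70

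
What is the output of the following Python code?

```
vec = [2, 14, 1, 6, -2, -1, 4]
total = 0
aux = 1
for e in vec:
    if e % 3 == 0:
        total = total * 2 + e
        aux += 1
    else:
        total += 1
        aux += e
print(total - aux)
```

-5

e=2: not %3==0, total = 0+1 = 1; aux=3
e=14: not %3==0, total = 1+1 = 2; aux=17
e=1: not %3==0, total = 2+1 = 3; aux=18
e=6: %3==0, total = 3*2+6 = 12; aux=19
e=-2: not %3==0, total = 12+1 = 13; aux=17
e=-1: not %3==0, total = 13+1 = 14; aux=16
e=4: not %3==0, total = 14+1 = 15; aux=20
total-aux = 15-20 = -5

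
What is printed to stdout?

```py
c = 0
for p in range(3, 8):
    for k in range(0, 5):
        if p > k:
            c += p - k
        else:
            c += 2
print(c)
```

82

p=3,k=0: 3>0, c = 0+3 = 3
p=3,k=1: 3>1, c = 3+2 = 5
p=3,k=2: 3>2, c = 5+1 = 6
p=3,k=3: not 3>3, c = 6+2 = 8
p=3,k=4: not 3>4, c = 8+2 = 10
p=4,k=0: 4>0, c = 10+4 = 14
p=4,k=1: 4>1, c = 14+3 = 17
p=4,k=2: 4>2, c = 17+2 = 19
p=4,k=3: 4>3, c = 19+1 = 20
p=4,k=4: not 4>4, c = 20+2 = 22
p=5,k=0: 5>0, c = 22+5 = 27
p=5,k=1: 5>1, c = 27+4 = 31
p=5,k=2: 5>2, c = 31+3 = 34
p=5,k=3: 5>3, c = 34+2 = 36
p=5,k=4: 5>4, c = 36+1 = 37
p=6,k=0: 6>0, c = 37+6 = 43
p=6,k=1: 6>1, c = 43+5 = 48
p=6,k=2: 6>2, c = 48+4 = 52
p=6,k=3: 6>3, c = 52+3 = 55
p=6,k=4: 6>4, c = 55+2 = 57
p=7,k=0: 7>0, c = 57+7 = 64
p=7,k=1: 7>1, c = 64+6 = 70
p=7,k=2: 7>2, c = 70+5 = 75
p=7,k=3: 7>3, c = 75+4 = 79
p=7,k=4: 7>4, c = 79+3 = 82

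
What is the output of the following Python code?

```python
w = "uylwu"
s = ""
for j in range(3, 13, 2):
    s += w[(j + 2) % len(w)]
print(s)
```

uluyw

j=3: add w[0]='u' → 'u'
j=5: add w[2]='l' → 'ul'
j=7: add w[4]='u' → 'ulu'
j=9: add w[1]='y' → 'uluy'
j=11: add w[3]='w' → 'uluyw'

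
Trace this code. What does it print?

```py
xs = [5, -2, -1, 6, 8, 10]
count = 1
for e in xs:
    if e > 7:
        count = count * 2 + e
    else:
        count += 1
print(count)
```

e=5: not >7, count = 1+1 = 2
e=-2: not >7, count = 2+1 = 3
e=-1: not >7, count = 3+1 = 4
e=6: not >7, count = 4+1 = 5
e=8: >7, count = 5*2+8 = 18
e=10: >7, count = 18*2+10 = 46

46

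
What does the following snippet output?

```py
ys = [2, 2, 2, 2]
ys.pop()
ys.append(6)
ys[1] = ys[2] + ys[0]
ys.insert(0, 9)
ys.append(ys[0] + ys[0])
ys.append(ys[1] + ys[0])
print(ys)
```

pop() removes 2 → [2, 2, 2]
append 6 → [2, 2, 2, 6]
ys[1] = ys[2]+ys[0] = 2+2 = 4 → [2, 4, 2, 6]
insert 9 at 0 → [9, 2, 4, 2, 6]
append ys[0]+ys[0] = 9+9 = 18 → [9, 2, 4, 2, 6, 18]
append ys[1]+ys[0] = 2+9 = 11 → [9, 2, 4, 2, 6, 18, 11]

[9, 2, 4, 2, 6, 18, 11]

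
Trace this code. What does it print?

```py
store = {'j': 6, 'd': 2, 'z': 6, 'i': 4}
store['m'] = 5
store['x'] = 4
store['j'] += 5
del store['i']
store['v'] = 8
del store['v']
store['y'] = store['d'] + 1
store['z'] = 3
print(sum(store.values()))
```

28

store['m'] = 5 → {'j': 6, 'd': 2, 'z': 6, 'i': 4, 'm': 5}
store['x'] = 4 → {'j': 6, 'd': 2, 'z': 6, 'i': 4, 'm': 5, 'x': 4}
store['j'] = 6+5 = 11 → {'j': 11, 'd': 2, 'z': 6, 'i': 4, 'm': 5, 'x': 4}
del 'i' → {'j': 11, 'd': 2, 'z': 6, 'm': 5, 'x': 4}
store['v'] = 8 → {'j': 11, 'd': 2, 'z': 6, 'm': 5, 'x': 4, 'v': 8}
del 'v' → {'j': 11, 'd': 2, 'z': 6, 'm': 5, 'x': 4}
store['y'] = store['d']+1 = 3 → {'j': 11, 'd': 2, 'z': 6, 'm': 5, 'x': 4, 'y': 3}
store['z'] = 3 → {'j': 11, 'd': 2, 'z': 3, 'm': 5, 'x': 4, 'y': 3}
sum of values = 28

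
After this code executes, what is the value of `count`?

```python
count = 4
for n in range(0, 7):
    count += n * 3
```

n=0: count = 4+0*3 = 4
n=1: count = 4+1*3 = 7
n=2: count = 7+2*3 = 13
n=3: count = 13+3*3 = 22
n=4: count = 22+4*3 = 34
n=5: count = 34+5*3 = 49
n=6: count = 49+6*3 = 67

67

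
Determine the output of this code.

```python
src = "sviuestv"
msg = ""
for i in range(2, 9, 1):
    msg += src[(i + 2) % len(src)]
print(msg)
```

estvsvi

i=2: add src[4]='e' → 'e'
i=3: add src[5]='s' → 'es'
i=4: add src[6]='t' → 'est'
i=5: add src[7]='v' → 'estv'
i=6: add src[0]='s' → 'estvs'
i=7: add src[1]='v' → 'estvsv'
i=8: add src[2]='i' → 'estvsvi'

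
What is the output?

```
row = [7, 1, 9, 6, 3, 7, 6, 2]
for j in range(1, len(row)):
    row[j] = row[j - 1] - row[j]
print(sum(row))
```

j=1: row[1] = 7-1 = 6 → [7, 6, 9, 6, 3, 7, 6, 2]
j=2: row[2] = 6-9 = -3 → [7, 6, -3, 6, 3, 7, 6, 2]
j=3: row[3] = (-3)-6 = -9 → [7, 6, -3, -9, 3, 7, 6, 2]
j=4: row[4] = (-9)-3 = -12 → [7, 6, -3, -9, -12, 7, 6, 2]
j=5: row[5] = (-12)-7 = -19 → [7, 6, -3, -9, -12, -19, 6, 2]
j=6: row[6] = (-19)-6 = -25 → [7, 6, -3, -9, -12, -19, -25, 2]
j=7: row[7] = (-25)-2 = -27 → [7, 6, -3, -9, -12, -19, -25, -27]
sum = -82

-82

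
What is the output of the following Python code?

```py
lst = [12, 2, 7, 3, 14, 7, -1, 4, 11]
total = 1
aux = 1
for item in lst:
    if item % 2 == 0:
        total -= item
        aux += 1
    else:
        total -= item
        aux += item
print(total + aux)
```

-26

item=12: even, total = 1-12 = -11; aux=2
item=2: even, total = (-11)-2 = -13; aux=3
item=7: not even, total = (-13)-7 = -20; aux=10
item=3: not even, total = (-20)-3 = -23; aux=13
item=14: even, total = (-23)-14 = -37; aux=14
item=7: not even, total = (-37)-7 = -44; aux=21
item=-1: not even, total = (-44)-(-1) = -43; aux=20
item=4: even, total = (-43)-4 = -47; aux=21
item=11: not even, total = (-47)-11 = -58; aux=32
total+aux = (-58)+32 = -26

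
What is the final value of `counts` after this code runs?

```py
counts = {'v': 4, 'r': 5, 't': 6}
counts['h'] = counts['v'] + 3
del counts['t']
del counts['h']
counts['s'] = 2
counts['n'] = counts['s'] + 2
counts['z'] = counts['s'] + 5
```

{'v': 4, 'r': 5, 's': 2, 'n': 4, 'z': 7}

counts['h'] = counts['v']+3 = 7 → {'v': 4, 'r': 5, 't': 6, 'h': 7}
del 't' → {'v': 4, 'r': 5, 'h': 7}
del 'h' → {'v': 4, 'r': 5}
counts['s'] = 2 → {'v': 4, 'r': 5, 's': 2}
counts['n'] = counts['s']+2 = 4 → {'v': 4, 'r': 5, 's': 2, 'n': 4}
counts['z'] = counts['s']+5 = 7 → {'v': 4, 'r': 5, 's': 2, 'n': 4, 'z': 7}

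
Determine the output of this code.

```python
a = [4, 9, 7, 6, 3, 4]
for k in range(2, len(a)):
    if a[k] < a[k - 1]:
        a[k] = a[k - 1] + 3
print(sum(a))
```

k=2: 7<9, a[2] = 9+3 = 12 → [4, 9, 12, 6, 3, 4]
k=3: 6<12, a[3] = 12+3 = 15 → [4, 9, 12, 15, 3, 4]
k=4: 3<15, a[4] = 15+3 = 18 → [4, 9, 12, 15, 18, 4]
k=5: 4<18, a[5] = 18+3 = 21 → [4, 9, 12, 15, 18, 21]
sum = 79

79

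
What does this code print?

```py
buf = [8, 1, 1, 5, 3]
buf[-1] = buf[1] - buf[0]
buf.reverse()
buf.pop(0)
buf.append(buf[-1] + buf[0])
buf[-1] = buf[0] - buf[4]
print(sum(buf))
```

7

buf[-1] = buf[1]-buf[0] = 1-8 = -7 → [8, 1, 1, 5, -7]
reverse → [-7, 5, 1, 1, 8]
pop(0) removes -7 → [5, 1, 1, 8]
append buf[-1]+buf[0] = 8+5 = 13 → [5, 1, 1, 8, 13]
buf[-1] = buf[0]-buf[4] = 5-13 = -8 → [5, 1, 1, 8, -8]
sum = 7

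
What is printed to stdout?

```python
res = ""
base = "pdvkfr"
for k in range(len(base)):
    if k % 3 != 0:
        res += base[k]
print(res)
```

dvfr

k=0: skip
k=1: add 'd' → 'd'
k=2: add 'v' → 'dv'
k=3: skip
k=4: add 'f' → 'dvf'
k=5: add 'r' → 'dvfr'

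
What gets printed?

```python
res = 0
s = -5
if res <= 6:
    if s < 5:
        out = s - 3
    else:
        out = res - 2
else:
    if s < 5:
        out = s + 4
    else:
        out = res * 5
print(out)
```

-8

res=0, s=-5
res <= 6 is True; s < 5 is True
→ out = s - 3 = -8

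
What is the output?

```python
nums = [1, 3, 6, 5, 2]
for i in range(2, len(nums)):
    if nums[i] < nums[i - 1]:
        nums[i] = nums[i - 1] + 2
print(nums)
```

i=2: 6>=3, unchanged → [1, 3, 6, 5, 2]
i=3: 5<6, nums[3] = 6+2 = 8 → [1, 3, 6, 8, 2]
i=4: 2<8, nums[4] = 8+2 = 10 → [1, 3, 6, 8, 10]

[1, 3, 6, 8, 10]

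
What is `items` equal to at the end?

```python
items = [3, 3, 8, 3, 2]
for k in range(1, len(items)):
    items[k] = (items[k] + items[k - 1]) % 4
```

k=1: items[1] = (3+3)%4 = 2 → [3, 2, 8, 3, 2]
k=2: items[2] = (8+2)%4 = 2 → [3, 2, 2, 3, 2]
k=3: items[3] = (3+2)%4 = 1 → [3, 2, 2, 1, 2]
k=4: items[4] = (2+1)%4 = 3 → [3, 2, 2, 1, 3]

[3, 2, 2, 1, 3]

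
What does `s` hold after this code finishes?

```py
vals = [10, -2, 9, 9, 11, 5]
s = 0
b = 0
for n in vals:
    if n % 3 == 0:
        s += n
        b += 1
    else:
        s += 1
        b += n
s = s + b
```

48

n=10: not %3==0, s = 0+1 = 1; b=10
n=-2: not %3==0, s = 1+1 = 2; b=8
n=9: %3==0, s = 2+9 = 11; b=9
n=9: %3==0, s = 11+9 = 20; b=10
n=11: not %3==0, s = 20+1 = 21; b=21
n=5: not %3==0, s = 21+1 = 22; b=26
s+b = 22+26 = 48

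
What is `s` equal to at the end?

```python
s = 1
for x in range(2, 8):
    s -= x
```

x=2: s = 1-2 = -1
x=3: s = (-1)-3 = -4
x=4: s = (-4)-4 = -8
x=5: s = (-8)-5 = -13
x=6: s = (-13)-6 = -19
x=7: s = (-19)-7 = -26

-26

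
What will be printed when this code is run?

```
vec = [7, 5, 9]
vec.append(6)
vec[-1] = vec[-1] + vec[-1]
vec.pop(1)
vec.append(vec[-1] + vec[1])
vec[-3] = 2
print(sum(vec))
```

append 6 → [7, 5, 9, 6]
vec[-1] = vec[-1]+vec[-1] = 6+6 = 12 → [7, 5, 9, 12]
pop(1) removes 5 → [7, 9, 12]
append vec[-1]+vec[1] = 12+9 = 21 → [7, 9, 12, 21]
vec[-3] = 2 → [7, 2, 12, 21]
sum = 42

42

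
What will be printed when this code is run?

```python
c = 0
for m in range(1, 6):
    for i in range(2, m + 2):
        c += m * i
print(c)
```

195

m=1,i=2: c = 0+2 = 2
m=2,i=2: c = 2+4 = 6
m=2,i=3: c = 6+6 = 12
m=3,i=2: c = 12+6 = 18
m=3,i=3: c = 18+9 = 27
m=3,i=4: c = 27+12 = 39
m=4,i=2: c = 39+8 = 47
m=4,i=3: c = 47+12 = 59
m=4,i=4: c = 59+16 = 75
m=4,i=5: c = 75+20 = 95
m=5,i=2: c = 95+10 = 105
m=5,i=3: c = 105+15 = 120
m=5,i=4: c = 120+20 = 140
m=5,i=5: c = 140+25 = 165
m=5,i=6: c = 165+30 = 195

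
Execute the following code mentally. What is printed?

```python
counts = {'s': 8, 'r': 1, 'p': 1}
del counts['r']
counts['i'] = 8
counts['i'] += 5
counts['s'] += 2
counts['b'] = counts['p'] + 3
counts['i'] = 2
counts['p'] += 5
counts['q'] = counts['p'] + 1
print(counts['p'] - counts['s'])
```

-4

del 'r' → {'s': 8, 'p': 1}
counts['i'] = 8 → {'s': 8, 'p': 1, 'i': 8}
counts['i'] = 8+5 = 13 → {'s': 8, 'p': 1, 'i': 13}
counts['s'] = 8+2 = 10 → {'s': 10, 'p': 1, 'i': 13}
counts['b'] = counts['p']+3 = 4 → {'s': 10, 'p': 1, 'i': 13, 'b': 4}
counts['i'] = 2 → {'s': 10, 'p': 1, 'i': 2, 'b': 4}
counts['p'] = 1+5 = 6 → {'s': 10, 'p': 6, 'i': 2, 'b': 4}
counts['q'] = counts['p']+1 = 7 → {'s': 10, 'p': 6, 'i': 2, 'b': 4, 'q': 7}
counts['p']-counts['s'] = 6-10 = -4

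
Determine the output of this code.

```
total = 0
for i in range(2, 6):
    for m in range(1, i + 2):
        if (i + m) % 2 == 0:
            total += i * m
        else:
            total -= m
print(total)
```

i=2,m=1: odd sum, total = 0-1 = -1
i=2,m=2: even sum, total = (-1)+4 = 3
i=2,m=3: odd sum, total = 3-3 = 0
i=3,m=1: even sum, total = 0+3 = 3
i=3,m=2: odd sum, total = 3-2 = 1
i=3,m=3: even sum, total = 1+9 = 10
i=3,m=4: odd sum, total = 10-4 = 6
i=4,m=1: odd sum, total = 6-1 = 5
i=4,m=2: even sum, total = 5+8 = 13
i=4,m=3: odd sum, total = 13-3 = 10
i=4,m=4: even sum, total = 10+16 = 26
i=4,m=5: odd sum, total = 26-5 = 21
i=5,m=1: even sum, total = 21+5 = 26
i=5,m=2: odd sum, total = 26-2 = 24
i=5,m=3: even sum, total = 24+15 = 39
i=5,m=4: odd sum, total = 39-4 = 35
i=5,m=5: even sum, total = 35+25 = 60
i=5,m=6: odd sum, total = 60-6 = 54

54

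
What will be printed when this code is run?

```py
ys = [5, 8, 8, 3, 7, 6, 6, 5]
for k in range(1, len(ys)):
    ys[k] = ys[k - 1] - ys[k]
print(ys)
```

[5, -3, -11, -14, -21, -27, -33, -38]

k=1: ys[1] = 5-8 = -3 → [5, -3, 8, 3, 7, 6, 6, 5]
k=2: ys[2] = (-3)-8 = -11 → [5, -3, -11, 3, 7, 6, 6, 5]
k=3: ys[3] = (-11)-3 = -14 → [5, -3, -11, -14, 7, 6, 6, 5]
k=4: ys[4] = (-14)-7 = -21 → [5, -3, -11, -14, -21, 6, 6, 5]
k=5: ys[5] = (-21)-6 = -27 → [5, -3, -11, -14, -21, -27, 6, 5]
k=6: ys[6] = (-27)-6 = -33 → [5, -3, -11, -14, -21, -27, -33, 5]
k=7: ys[7] = (-33)-5 = -38 → [5, -3, -11, -14, -21, -27, -33, -38]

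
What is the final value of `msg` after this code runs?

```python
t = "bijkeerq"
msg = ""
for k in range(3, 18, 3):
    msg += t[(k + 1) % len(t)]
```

k=3: add t[4]='e' → 'e'
k=6: add t[7]='q' → 'eq'
k=9: add t[2]='j' → 'eqj'
k=12: add t[5]='e' → 'eqje'
k=15: add t[0]='b' → 'eqjeb'

'eqjeb'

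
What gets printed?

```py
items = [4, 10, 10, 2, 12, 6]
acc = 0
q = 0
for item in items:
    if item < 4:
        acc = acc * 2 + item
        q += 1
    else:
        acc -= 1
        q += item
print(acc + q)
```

item=4: not <4, acc = 0-1 = -1; q=4
item=10: not <4, acc = (-1)-1 = -2; q=14
item=10: not <4, acc = (-2)-1 = -3; q=24
item=2: <4, acc = (-3)*2+2 = -4; q=25
item=12: not <4, acc = (-4)-1 = -5; q=37
item=6: not <4, acc = (-5)-1 = -6; q=43
acc+q = (-6)+43 = 37

37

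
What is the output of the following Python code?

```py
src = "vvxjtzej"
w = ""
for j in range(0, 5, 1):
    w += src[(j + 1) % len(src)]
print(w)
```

j=0: add src[1]='v' → 'v'
j=1: add src[2]='x' → 'vx'
j=2: add src[3]='j' → 'vxj'
j=3: add src[4]='t' → 'vxjt'
j=4: add src[5]='z' → 'vxjtz'

vxjtz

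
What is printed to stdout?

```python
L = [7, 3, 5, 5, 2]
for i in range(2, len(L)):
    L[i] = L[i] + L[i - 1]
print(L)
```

i=2: L[2] = 5+3 = 8 → [7, 3, 8, 5, 2]
i=3: L[3] = 5+8 = 13 → [7, 3, 8, 13, 2]
i=4: L[4] = 2+13 = 15 → [7, 3, 8, 13, 15]

[7, 3, 8, 13, 15]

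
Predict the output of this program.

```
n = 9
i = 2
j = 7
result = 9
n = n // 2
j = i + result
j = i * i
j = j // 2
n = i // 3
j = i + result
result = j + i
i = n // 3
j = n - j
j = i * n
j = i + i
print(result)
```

n = 9//2 = 4
j = 2+9 = 11
j = 2*2 = 4
j = 4//2 = 2
n = 2//3 = 0
j = 2+9 = 11
result = 11+2 = 13
i = 0//3 = 0
j = 0-11 = -11
j = 0*0 = 0
j = 0+0 = 0

13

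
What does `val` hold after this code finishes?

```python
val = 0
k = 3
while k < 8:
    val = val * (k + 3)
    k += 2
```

0

k=3: val = 0*6 = 0
k=5: val = 0*8 = 0
k=7: val = 0*10 = 0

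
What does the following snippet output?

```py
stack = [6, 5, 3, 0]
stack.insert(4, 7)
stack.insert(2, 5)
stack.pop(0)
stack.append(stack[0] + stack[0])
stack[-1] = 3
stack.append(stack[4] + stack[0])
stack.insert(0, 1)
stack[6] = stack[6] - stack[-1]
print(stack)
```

[1, 5, 5, 3, 0, 7, -9, 12]

insert 7 at 4 → [6, 5, 3, 0, 7]
insert 5 at 2 → [6, 5, 5, 3, 0, 7]
pop(0) removes 6 → [5, 5, 3, 0, 7]
append stack[0]+stack[0] = 5+5 = 10 → [5, 5, 3, 0, 7, 10]
stack[-1] = 3 → [5, 5, 3, 0, 7, 3]
append stack[4]+stack[0] = 7+5 = 12 → [5, 5, 3, 0, 7, 3, 12]
insert 1 at 0 → [1, 5, 5, 3, 0, 7, 3, 12]
stack[6] = stack[6]-stack[-1] = 3-12 = -9 → [1, 5, 5, 3, 0, 7, -9, 12]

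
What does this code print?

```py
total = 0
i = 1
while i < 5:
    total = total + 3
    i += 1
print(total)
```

12

i=1: total = 0+3 = 3
i=2: total = 3+3 = 6
i=3: total = 6+3 = 9
i=4: total = 9+3 = 12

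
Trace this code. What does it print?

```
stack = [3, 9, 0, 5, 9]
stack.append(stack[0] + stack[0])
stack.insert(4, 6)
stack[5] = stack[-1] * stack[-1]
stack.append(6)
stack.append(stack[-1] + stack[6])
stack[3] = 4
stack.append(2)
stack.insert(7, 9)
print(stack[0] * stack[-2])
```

append stack[0]+stack[0] = 3+3 = 6 → [3, 9, 0, 5, 9, 6]
insert 6 at 4 → [3, 9, 0, 5, 6, 9, 6]
stack[5] = stack[-1]*stack[-1] = 6*6 = 36 → [3, 9, 0, 5, 6, 36, 6]
append 6 → [3, 9, 0, 5, 6, 36, 6, 6]
append stack[-1]+stack[6] = 6+6 = 12 → [3, 9, 0, 5, 6, 36, 6, 6, 12]
stack[3] = 4 → [3, 9, 0, 4, 6, 36, 6, 6, 12]
append 2 → [3, 9, 0, 4, 6, 36, 6, 6, 12, 2]
insert 9 at 7 → [3, 9, 0, 4, 6, 36, 6, 9, 6, 12, 2]
stack[0]*stack[-2] = 3*12 = 36

36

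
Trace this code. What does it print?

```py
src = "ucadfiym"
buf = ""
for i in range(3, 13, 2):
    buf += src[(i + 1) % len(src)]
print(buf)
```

i=3: add src[4]='f' → 'f'
i=5: add src[6]='y' → 'fy'
i=7: add src[0]='u' → 'fyu'
i=9: add src[2]='a' → 'fyua'
i=11: add src[4]='f' → 'fyuaf'

fyuaf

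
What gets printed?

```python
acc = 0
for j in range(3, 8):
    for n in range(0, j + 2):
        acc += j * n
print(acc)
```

615

j=3,n=0: acc = 0+0 = 0
j=3,n=1: acc = 0+3 = 3
j=3,n=2: acc = 3+6 = 9
j=3,n=3: acc = 9+9 = 18
j=3,n=4: acc = 18+12 = 30
j=4,n=0: acc = 30+0 = 30
j=4,n=1: acc = 30+4 = 34
j=4,n=2: acc = 34+8 = 42
j=4,n=3: acc = 42+12 = 54
j=4,n=4: acc = 54+16 = 70
j=4,n=5: acc = 70+20 = 90
j=5,n=0: acc = 90+0 = 90
j=5,n=1: acc = 90+5 = 95
j=5,n=2: acc = 95+10 = 105
j=5,n=3: acc = 105+15 = 120
j=5,n=4: acc = 120+20 = 140
j=5,n=5: acc = 140+25 = 165
j=5,n=6: acc = 165+30 = 195
j=6,n=0: acc = 195+0 = 195
j=6,n=1: acc = 195+6 = 201
j=6,n=2: acc = 201+12 = 213
j=6,n=3: acc = 213+18 = 231
j=6,n=4: acc = 231+24 = 255
j=6,n=5: acc = 255+30 = 285
j=6,n=6: acc = 285+36 = 321
j=6,n=7: acc = 321+42 = 363
j=7,n=0: acc = 363+0 = 363
j=7,n=1: acc = 363+7 = 370
j=7,n=2: acc = 370+14 = 384
j=7,n=3: acc = 384+21 = 405
j=7,n=4: acc = 405+28 = 433
j=7,n=5: acc = 433+35 = 468
j=7,n=6: acc = 468+42 = 510
j=7,n=7: acc = 510+49 = 559
j=7,n=8: acc = 559+56 = 615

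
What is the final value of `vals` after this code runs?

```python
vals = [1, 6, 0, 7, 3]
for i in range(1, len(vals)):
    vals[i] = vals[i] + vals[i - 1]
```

i=1: vals[1] = 6+1 = 7 → [1, 7, 0, 7, 3]
i=2: vals[2] = 0+7 = 7 → [1, 7, 7, 7, 3]
i=3: vals[3] = 7+7 = 14 → [1, 7, 7, 14, 3]
i=4: vals[4] = 3+14 = 17 → [1, 7, 7, 14, 17]

[1, 7, 7, 14, 17]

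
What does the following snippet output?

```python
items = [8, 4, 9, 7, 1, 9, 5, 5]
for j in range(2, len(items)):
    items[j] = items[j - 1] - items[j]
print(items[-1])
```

-32

j=2: items[2] = 4-9 = -5 → [8, 4, -5, 7, 1, 9, 5, 5]
j=3: items[3] = (-5)-7 = -12 → [8, 4, -5, -12, 1, 9, 5, 5]
j=4: items[4] = (-12)-1 = -13 → [8, 4, -5, -12, -13, 9, 5, 5]
j=5: items[5] = (-13)-9 = -22 → [8, 4, -5, -12, -13, -22, 5, 5]
j=6: items[6] = (-22)-5 = -27 → [8, 4, -5, -12, -13, -22, -27, 5]
j=7: items[7] = (-27)-5 = -32 → [8, 4, -5, -12, -13, -22, -27, -32]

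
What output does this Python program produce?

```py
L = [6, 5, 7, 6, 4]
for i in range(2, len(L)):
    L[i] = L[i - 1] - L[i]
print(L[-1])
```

-12

i=2: L[2] = 5-7 = -2 → [6, 5, -2, 6, 4]
i=3: L[3] = (-2)-6 = -8 → [6, 5, -2, -8, 4]
i=4: L[4] = (-8)-4 = -12 → [6, 5, -2, -8, -12]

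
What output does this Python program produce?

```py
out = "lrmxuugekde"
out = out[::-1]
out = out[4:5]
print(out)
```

g

reverse → 'edkeguuxmrl'
slice [4:5] → 'g'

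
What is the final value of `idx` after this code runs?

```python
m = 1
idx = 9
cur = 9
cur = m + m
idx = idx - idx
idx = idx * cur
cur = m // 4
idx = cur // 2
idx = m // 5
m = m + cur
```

cur = 1+1 = 2
idx = 9-9 = 0
idx = 0*2 = 0
cur = 1//4 = 0
idx = 0//2 = 0
idx = 1//5 = 0
m = 1+0 = 1

0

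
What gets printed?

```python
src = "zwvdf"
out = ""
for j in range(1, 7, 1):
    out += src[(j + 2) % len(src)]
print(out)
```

dfzwvd

j=1: add src[3]='d' → 'd'
j=2: add src[4]='f' → 'df'
j=3: add src[0]='z' → 'dfz'
j=4: add src[1]='w' → 'dfzw'
j=5: add src[2]='v' → 'dfzwv'
j=6: add src[3]='d' → 'dfzwvd'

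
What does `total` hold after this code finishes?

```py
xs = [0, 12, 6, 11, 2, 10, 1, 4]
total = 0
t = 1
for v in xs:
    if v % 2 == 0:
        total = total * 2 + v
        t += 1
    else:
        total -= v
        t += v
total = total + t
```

v=0: even, total = 0*2+0 = 0; t=2
v=12: even, total = 0*2+12 = 12; t=3
v=6: even, total = 12*2+6 = 30; t=4
v=11: not even, total = 30-11 = 19; t=15
v=2: even, total = 19*2+2 = 40; t=16
v=10: even, total = 40*2+10 = 90; t=17
v=1: not even, total = 90-1 = 89; t=18
v=4: even, total = 89*2+4 = 182; t=19
total+t = 182+19 = 201

201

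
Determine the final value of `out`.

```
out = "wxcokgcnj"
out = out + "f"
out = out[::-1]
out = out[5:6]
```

+ 'f' → 'wxcokgcnjf'
reverse → 'fjncgkocxw'
slice [5:6] → 'k'

'k'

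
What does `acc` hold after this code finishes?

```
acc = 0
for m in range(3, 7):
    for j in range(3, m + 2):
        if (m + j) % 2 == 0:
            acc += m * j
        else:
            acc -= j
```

m=3,j=3: even sum, acc = 0+9 = 9
m=3,j=4: odd sum, acc = 9-4 = 5
m=4,j=3: odd sum, acc = 5-3 = 2
m=4,j=4: even sum, acc = 2+16 = 18
m=4,j=5: odd sum, acc = 18-5 = 13
m=5,j=3: even sum, acc = 13+15 = 28
m=5,j=4: odd sum, acc = 28-4 = 24
m=5,j=5: even sum, acc = 24+25 = 49
m=5,j=6: odd sum, acc = 49-6 = 43
m=6,j=3: odd sum, acc = 43-3 = 40
m=6,j=4: even sum, acc = 40+24 = 64
m=6,j=5: odd sum, acc = 64-5 = 59
m=6,j=6: even sum, acc = 59+36 = 95
m=6,j=7: odd sum, acc = 95-7 = 88

88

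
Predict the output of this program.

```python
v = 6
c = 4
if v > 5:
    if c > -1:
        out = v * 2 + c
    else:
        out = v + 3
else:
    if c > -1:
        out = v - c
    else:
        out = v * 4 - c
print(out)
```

v=6, c=4
v > 5 is True; c > -1 is True
→ out = v * 2 + c = 16

16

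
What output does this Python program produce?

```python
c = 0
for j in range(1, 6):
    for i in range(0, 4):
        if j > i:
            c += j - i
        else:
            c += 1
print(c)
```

40

j=1,i=0: 1>0, c = 0+1 = 1
j=1,i=1: not 1>1, c = 1+1 = 2
j=1,i=2: not 1>2, c = 2+1 = 3
j=1,i=3: not 1>3, c = 3+1 = 4
j=2,i=0: 2>0, c = 4+2 = 6
j=2,i=1: 2>1, c = 6+1 = 7
j=2,i=2: not 2>2, c = 7+1 = 8
j=2,i=3: not 2>3, c = 8+1 = 9
j=3,i=0: 3>0, c = 9+3 = 12
j=3,i=1: 3>1, c = 12+2 = 14
j=3,i=2: 3>2, c = 14+1 = 15
j=3,i=3: not 3>3, c = 15+1 = 16
j=4,i=0: 4>0, c = 16+4 = 20
j=4,i=1: 4>1, c = 20+3 = 23
j=4,i=2: 4>2, c = 23+2 = 25
j=4,i=3: 4>3, c = 25+1 = 26
j=5,i=0: 5>0, c = 26+5 = 31
j=5,i=1: 5>1, c = 31+4 = 35
j=5,i=2: 5>2, c = 35+3 = 38
j=5,i=3: 5>3, c = 38+2 = 40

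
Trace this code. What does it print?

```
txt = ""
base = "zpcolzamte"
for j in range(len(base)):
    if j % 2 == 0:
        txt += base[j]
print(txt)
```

zclat

j=0: add 'z' → 'z'
j=1: skip
j=2: add 'c' → 'zc'
j=3: skip
j=4: add 'l' → 'zcl'
j=5: skip
j=6: add 'a' → 'zcla'
j=7: skip
j=8: add 't' → 'zclat'
j=9: skip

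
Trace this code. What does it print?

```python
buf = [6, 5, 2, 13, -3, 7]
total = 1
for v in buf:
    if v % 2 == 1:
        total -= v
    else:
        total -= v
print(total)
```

v=6: not odd, total = 1-6 = -5
v=5: odd, total = (-5)-5 = -10
v=2: not odd, total = (-10)-2 = -12
v=13: odd, total = (-12)-13 = -25
v=-3: odd, total = (-25)-(-3) = -22
v=7: odd, total = (-22)-7 = -29

-29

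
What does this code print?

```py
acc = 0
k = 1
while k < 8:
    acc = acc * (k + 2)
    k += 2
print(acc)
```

0

k=1: acc = 0*3 = 0
k=3: acc = 0*5 = 0
k=5: acc = 0*7 = 0
k=7: acc = 0*9 = 0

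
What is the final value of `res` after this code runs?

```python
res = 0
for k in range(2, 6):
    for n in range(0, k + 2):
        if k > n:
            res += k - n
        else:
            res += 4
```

k=2,n=0: 2>0, res = 0+2 = 2
k=2,n=1: 2>1, res = 2+1 = 3
k=2,n=2: not 2>2, res = 3+4 = 7
k=2,n=3: not 2>3, res = 7+4 = 11
k=3,n=0: 3>0, res = 11+3 = 14
k=3,n=1: 3>1, res = 14+2 = 16
k=3,n=2: 3>2, res = 16+1 = 17
k=3,n=3: not 3>3, res = 17+4 = 21
k=3,n=4: not 3>4, res = 21+4 = 25
k=4,n=0: 4>0, res = 25+4 = 29
k=4,n=1: 4>1, res = 29+3 = 32
k=4,n=2: 4>2, res = 32+2 = 34
k=4,n=3: 4>3, res = 34+1 = 35
k=4,n=4: not 4>4, res = 35+4 = 39
k=4,n=5: not 4>5, res = 39+4 = 43
k=5,n=0: 5>0, res = 43+5 = 48
k=5,n=1: 5>1, res = 48+4 = 52
k=5,n=2: 5>2, res = 52+3 = 55
k=5,n=3: 5>3, res = 55+2 = 57
k=5,n=4: 5>4, res = 57+1 = 58
k=5,n=5: not 5>5, res = 58+4 = 62
k=5,n=6: not 5>6, res = 62+4 = 66

66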